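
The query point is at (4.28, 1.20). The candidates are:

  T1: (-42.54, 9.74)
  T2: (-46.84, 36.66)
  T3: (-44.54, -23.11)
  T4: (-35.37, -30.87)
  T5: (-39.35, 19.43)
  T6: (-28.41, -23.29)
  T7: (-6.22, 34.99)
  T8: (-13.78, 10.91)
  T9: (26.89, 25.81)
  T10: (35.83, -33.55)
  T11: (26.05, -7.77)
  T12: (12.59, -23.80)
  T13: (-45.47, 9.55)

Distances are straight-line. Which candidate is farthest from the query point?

T2

Distances from (4.28, 1.20):
T1: √((-46.82)² + (8.54)²) = √(2192.1124 + 72.9316) = 47.59
T2: √((-51.12)² + (35.46)²) = √(2613.2544 + 1257.4116) = 62.21
T3: √((-48.82)² + (-24.31)²) = √(2383.3924 + 590.9761) = 54.54
T4: √((-39.65)² + (-32.07)²) = √(1572.1225 + 1028.4849) = 51.00
T5: √((-43.63)² + (18.23)²) = √(1903.5769 + 332.3329) = 47.29
T6: √((-32.69)² + (-24.49)²) = √(1068.6361 + 599.7601) = 40.85
T7: √((-10.50)² + (33.79)²) = √(110.2500 + 1141.7641) = 35.38
T8: √((-18.06)² + (9.71)²) = √(326.1636 + 94.2841) = 20.50
T9: √((22.61)² + (24.61)²) = √(511.2121 + 605.6521) = 33.42
T10: √((31.55)² + (-34.75)²) = √(995.4025 + 1207.5625) = 46.94
T11: √((21.77)² + (-8.97)²) = √(473.9329 + 80.4609) = 23.55
T12: √((8.31)² + (-25.00)²) = √(69.0561 + 625.0000) = 26.34
T13: √((-49.75)² + (8.35)²) = √(2475.0625 + 69.7225) = 50.45
Maximum: T2 at 62.21.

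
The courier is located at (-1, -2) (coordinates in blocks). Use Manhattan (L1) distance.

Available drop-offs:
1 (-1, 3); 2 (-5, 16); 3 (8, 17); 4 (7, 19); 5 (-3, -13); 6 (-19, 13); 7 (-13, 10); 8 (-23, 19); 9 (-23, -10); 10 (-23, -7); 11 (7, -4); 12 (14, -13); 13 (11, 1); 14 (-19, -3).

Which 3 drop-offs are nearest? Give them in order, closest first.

1, 11, 5

Distances from (-1, -2):
1: 5 blocks
2: 22 blocks
3: 28 blocks
4: 29 blocks
5: 13 blocks
6: 33 blocks
7: 24 blocks
8: 43 blocks
9: 30 blocks
10: 27 blocks
11: 10 blocks
12: 26 blocks
13: 15 blocks
14: 19 blocks
Sorted: 1 (5 blocks) < 11 (10 blocks) < 5 (13 blocks) < 13 (15 blocks) < 14 (19 blocks) < …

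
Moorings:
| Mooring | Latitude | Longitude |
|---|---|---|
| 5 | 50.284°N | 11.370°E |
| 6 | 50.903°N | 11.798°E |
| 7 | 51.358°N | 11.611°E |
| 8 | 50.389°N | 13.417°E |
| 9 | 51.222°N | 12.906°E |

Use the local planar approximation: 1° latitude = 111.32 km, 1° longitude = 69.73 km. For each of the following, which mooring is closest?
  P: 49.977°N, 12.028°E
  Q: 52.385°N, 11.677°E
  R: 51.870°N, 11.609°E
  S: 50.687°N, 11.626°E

P at 49.977°N, 12.028°E:
  5: √((0.307·111.32)² + (-0.658·69.73)²) = √(1167.94703 + 2105.18912) = 57.211 km
  6: √((0.926·111.32)² + (-0.230·69.73)²) = √(10625.96470 + 257.21424) = 104.322 km
  7: √((1.381·111.32)² + (-0.417·69.73)²) = √(23633.81069 + 845.49577) = 156.459 km
  8: √((0.412·111.32)² + (1.389·69.73)²) = √(2103.49182 + 9380.88521) = 107.165 km
  9: √((1.245·111.32)² + (0.878·69.73)²) = √(19208.13052 + 3748.24838) = 151.514 km
  → nearest: 5 (57.211 km)
Q at 52.385°N, 11.677°E:
  5: √((-2.101·111.32)² + (-0.307·69.73)²) = √(54701.40737 + 458.26436) = 234.861 km
  6: √((-1.482·111.32)² + (0.121·69.73)²) = √(27217.15976 + 71.18854) = 165.192 km
  7: √((-1.027·111.32)² + (-0.066·69.73)²) = √(13070.35196 + 21.18006) = 114.418 km
  8: √((-1.996·111.32)² + (1.740·69.73)²) = √(49370.49360 + 14721.01743) = 253.163 km
  9: √((-1.163·111.32)² + (1.229·69.73)²) = √(16761.22765 + 7344.17634) = 155.259 km
  → nearest: 7 (114.418 km)
R at 51.870°N, 11.609°E:
  5: √((-1.586·111.32)² + (-0.239·69.73)²) = √(31171.14542 + 277.73789) = 177.338 km
  6: √((-0.967·111.32)² + (0.189·69.73)²) = √(11587.75604 + 173.68525) = 108.450 km
  7: √((-0.512·111.32)² + (0.002·69.73)²) = √(3248.52578 + 0.01945) = 56.996 km
  8: √((-1.481·111.32)² + (1.808·69.73)²) = √(27180.44185 + 15894.10884) = 207.544 km
  9: √((-0.648·111.32)² + (1.297·69.73)²) = √(5203.51016 + 8179.35923) = 115.684 km
  → nearest: 7 (56.996 km)
S at 50.687°N, 11.626°E:
  5: √((-0.403·111.32)² + (-0.256·69.73)²) = √(2012.59546 + 318.65392) = 48.283 km
  6: √((0.216·111.32)² + (0.172·69.73)²) = √(578.16780 + 143.84548) = 26.870 km
  7: √((0.671·111.32)² + (-0.015·69.73)²) = √(5579.45059 + 1.09401) = 74.703 km
  8: √((-0.298·111.32)² + (1.791·69.73)²) = √(1100.47181 + 15596.62040) = 129.217 km
  9: √((0.535·111.32)² + (1.280·69.73)²) = √(3546.94096 + 7966.34792) = 107.300 km
  → nearest: 6 (26.870 km)

P→5; Q→7; R→7; S→6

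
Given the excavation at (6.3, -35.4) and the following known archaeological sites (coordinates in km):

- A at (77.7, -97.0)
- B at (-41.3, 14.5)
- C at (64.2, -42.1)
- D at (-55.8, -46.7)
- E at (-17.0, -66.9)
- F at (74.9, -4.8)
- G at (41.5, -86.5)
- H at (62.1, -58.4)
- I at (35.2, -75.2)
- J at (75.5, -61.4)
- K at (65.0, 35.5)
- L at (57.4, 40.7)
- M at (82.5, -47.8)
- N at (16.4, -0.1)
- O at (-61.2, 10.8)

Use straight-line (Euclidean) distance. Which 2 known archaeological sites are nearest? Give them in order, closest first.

N, E

Distances from (6.3, -35.4):
A: √((71.4)² + (-61.6)²) = √(5097.960 + 3794.560) = 94.3 km
B: √((-47.6)² + (49.9)²) = √(2265.760 + 2490.010) = 69.0 km
C: √((57.9)² + (-6.7)²) = √(3352.410 + 44.890) = 58.3 km
D: √((-62.1)² + (-11.3)²) = √(3856.410 + 127.690) = 63.1 km
E: √((-23.3)² + (-31.5)²) = √(542.890 + 992.250) = 39.2 km
F: √((68.6)² + (30.6)²) = √(4705.960 + 936.360) = 75.1 km
G: √((35.2)² + (-51.1)²) = √(1239.040 + 2611.210) = 62.1 km
H: √((55.8)² + (-23.0)²) = √(3113.640 + 529.000) = 60.4 km
I: √((28.9)² + (-39.8)²) = √(835.210 + 1584.040) = 49.2 km
J: √((69.2)² + (-26.0)²) = √(4788.640 + 676.000) = 73.9 km
K: √((58.7)² + (70.9)²) = √(3445.690 + 5026.810) = 92.0 km
L: √((51.1)² + (76.1)²) = √(2611.210 + 5791.210) = 91.7 km
M: √((76.2)² + (-12.4)²) = √(5806.440 + 153.760) = 77.2 km
N: √((10.1)² + (35.3)²) = √(102.010 + 1246.090) = 36.7 km
O: √((-67.5)² + (46.2)²) = √(4556.250 + 2134.440) = 81.8 km
Sorted: N (36.7 km) < E (39.2 km) < I (49.2 km) < C (58.3 km) < …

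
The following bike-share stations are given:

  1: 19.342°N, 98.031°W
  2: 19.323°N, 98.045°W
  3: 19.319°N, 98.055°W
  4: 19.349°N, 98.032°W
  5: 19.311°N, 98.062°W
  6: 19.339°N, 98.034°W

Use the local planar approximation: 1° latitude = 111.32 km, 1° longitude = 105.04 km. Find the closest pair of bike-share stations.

1 and 6

Pairwise distances:
1–2: 2.576 km
1–3: 3.593 km
1–4: 0.786 km
1–5: 4.745 km
1–6: 0.459 km
2–3: 1.141 km
2–4: 3.200 km
2–5: 2.230 km
2–6: 2.123 km
3–4: 4.122 km
3–5: 1.155 km
3–6: 3.134 km
4–5: 5.275 km
4–6: 1.133 km
5–6: 4.286 km
Closest pair: 1–6 at 0.459 km.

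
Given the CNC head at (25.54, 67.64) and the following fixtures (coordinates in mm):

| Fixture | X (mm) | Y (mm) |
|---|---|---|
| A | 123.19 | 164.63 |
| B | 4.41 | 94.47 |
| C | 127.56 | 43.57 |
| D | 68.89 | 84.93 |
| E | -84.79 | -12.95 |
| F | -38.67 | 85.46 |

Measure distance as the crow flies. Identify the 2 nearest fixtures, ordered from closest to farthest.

Distances from (25.54, 67.64):
A: √((97.65)² + (96.99)²) = √(9535.5225 + 9407.0601) = 137.63 mm
B: √((-21.13)² + (26.83)²) = √(446.4769 + 719.8489) = 34.15 mm
C: √((102.02)² + (-24.07)²) = √(10408.0804 + 579.3649) = 104.82 mm
D: √((43.35)² + (17.29)²) = √(1879.2225 + 298.9441) = 46.67 mm
E: √((-110.33)² + (-80.59)²) = √(12172.7089 + 6494.7481) = 136.63 mm
F: √((-64.21)² + (17.82)²) = √(4122.9241 + 317.5524) = 66.64 mm
Sorted: B (34.15 mm) < D (46.67 mm) < F (66.64 mm) < C (104.82 mm) < …

B, D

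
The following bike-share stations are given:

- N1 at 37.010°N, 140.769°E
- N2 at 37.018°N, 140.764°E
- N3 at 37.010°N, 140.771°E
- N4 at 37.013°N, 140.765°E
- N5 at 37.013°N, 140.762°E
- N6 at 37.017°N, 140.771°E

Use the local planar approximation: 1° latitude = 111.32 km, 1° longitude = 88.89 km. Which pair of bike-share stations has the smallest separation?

Pairwise distances:
N1–N2: 0.995 km
N1–N3: 0.178 km
N1–N4: 0.488 km
N1–N5: 0.706 km
N1–N6: 0.799 km
N2–N3: 1.086 km
N2–N4: 0.564 km
N2–N5: 0.584 km
N2–N6: 0.632 km
N3–N4: 0.629 km
N3–N5: 0.867 km
N3–N6: 0.779 km
N4–N5: 0.267 km
N4–N6: 0.695 km
N5–N6: 0.916 km
Closest pair: N1–N3 at 0.178 km.

N1 and N3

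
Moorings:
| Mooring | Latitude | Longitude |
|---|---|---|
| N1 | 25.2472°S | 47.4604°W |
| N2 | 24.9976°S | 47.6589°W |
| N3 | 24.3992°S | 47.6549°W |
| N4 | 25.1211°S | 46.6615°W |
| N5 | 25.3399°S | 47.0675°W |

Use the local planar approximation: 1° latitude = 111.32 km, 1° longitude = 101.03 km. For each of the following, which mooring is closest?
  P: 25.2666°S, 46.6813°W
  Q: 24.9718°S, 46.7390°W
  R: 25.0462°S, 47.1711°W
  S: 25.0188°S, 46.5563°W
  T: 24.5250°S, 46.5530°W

P at 25.2666°S, 46.6813°W:
  N1: 78.7421 km
  N2: 103.2067 km
  N3: 137.8364 km
  N4: 16.3201 km
  N5: 39.8619 km
  → nearest: N4 (16.3201 km)
Q at 24.9718°S, 46.7390°W:
  N1: 79.0685 km
  N2: 92.9819 km
  N3: 112.3630 km
  N4: 18.3721 km
  N5: 52.7311 km
  → nearest: N4 (18.3721 km)
R at 25.0462°S, 47.1711°W:
  N1: 36.8094 km
  N2: 49.5785 km
  N3: 87.0434 km
  N4: 52.1557 km
  N5: 34.3292 km
  → nearest: N5 (34.3292 km)
S at 25.0188°S, 46.5563°W:
  N1: 94.8139 km
  N2: 111.4207 km
  N3: 130.6772 km
  N4: 15.5772 km
  N5: 62.8097 km
  → nearest: N4 (15.5772 km)
T at 24.5250°S, 46.5530°W:
  N1: 121.9329 km
  N2: 123.4957 km
  N3: 112.2023 km
  N4: 67.2572 km
  N5: 104.5517 km
  → nearest: N4 (67.2572 km)

P→N4; Q→N4; R→N5; S→N4; T→N4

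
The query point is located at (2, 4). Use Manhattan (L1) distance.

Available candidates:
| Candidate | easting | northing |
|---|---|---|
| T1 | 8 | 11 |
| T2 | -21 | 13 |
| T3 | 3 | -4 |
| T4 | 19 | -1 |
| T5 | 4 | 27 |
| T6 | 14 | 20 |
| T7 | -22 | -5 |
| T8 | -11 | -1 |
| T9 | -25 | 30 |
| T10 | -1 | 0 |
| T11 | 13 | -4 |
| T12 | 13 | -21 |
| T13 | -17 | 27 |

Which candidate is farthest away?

Distances from (2, 4):
T1: |6| + |7| = 6 + 7 = 13
T2: |-23| + |9| = 23 + 9 = 32
T3: |1| + |-8| = 1 + 8 = 9
T4: |17| + |-5| = 17 + 5 = 22
T5: |2| + |23| = 2 + 23 = 25
T6: |12| + |16| = 12 + 16 = 28
T7: |-24| + |-9| = 24 + 9 = 33
T8: |-13| + |-5| = 13 + 5 = 18
T9: |-27| + |26| = 27 + 26 = 53
T10: |-3| + |-4| = 3 + 4 = 7
T11: |11| + |-8| = 11 + 8 = 19
T12: |11| + |-25| = 11 + 25 = 36
T13: |-19| + |23| = 19 + 23 = 42
Maximum: T9 at 53.

T9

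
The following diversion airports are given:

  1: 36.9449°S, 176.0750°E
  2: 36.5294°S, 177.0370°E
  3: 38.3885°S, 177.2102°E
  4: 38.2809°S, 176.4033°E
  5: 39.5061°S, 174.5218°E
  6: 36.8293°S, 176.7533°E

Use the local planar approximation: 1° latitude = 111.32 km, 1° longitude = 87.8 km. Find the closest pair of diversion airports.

2 and 6

Pairwise distances:
1–2: √((0.4155·111.32)² + (0.9620·87.8)²) = √(2139.382562 + 7134.099725) = 96.2989 km
1–3: √((-1.4436·111.32)² + (1.1352·87.8)²) = √(25824.988815 + 9934.220531) = 189.1011 km
1–4: √((-1.3360·111.32)² + (0.3283·87.8)²) = √(22118.685401 + 830.865636) = 151.4911 km
1–5: √((-2.5612·111.32)² + (-1.5532·87.8)²) = √(81289.299600 + 18597.038731) = 316.0480 km
1–6: √((0.1156·111.32)² + (0.6783·87.8)²) = √(165.600660 + 3546.767056) = 60.9292 km
2–3: √((-1.8591·111.32)² + (0.1732·87.8)²) = √(42830.376992 + 231.251632) = 207.5130 km
2–4: √((-1.7515·111.32)² + (-0.6337·87.8)²) = √(38016.022730 + 3095.682742) = 202.7602 km
2–5: √((-2.9767·111.32)² + (-2.5152·87.8)²) = √(109803.587663 + 48767.902890) = 398.2104 km
2–6: √((-0.2999·111.32)² + (-0.2837·87.8)²) = √(1114.549411 + 620.451306) = 41.6533 km
3–4: √((0.1076·111.32)² + (-0.8069·87.8)²) = √(143.473251 + 5019.130211) = 71.8513 km
3–5: √((-1.1176·111.32)² + (-2.6884·87.8)²) = √(15478.154648 + 55715.599164) = 266.8216 km
3–6: √((1.5592·111.32)² + (-0.4569·87.8)²) = √(30126.594888 + 1609.279014) = 178.1457 km
4–5: √((-1.2252·111.32)² + (-1.8815·87.8)²) = √(18602.031334 + 27289.619298) = 214.2234 km
4–6: √((1.4516·111.32)² + (0.3500·87.8)²) = √(26112.010661 + 944.332900) = 164.4881 km
5–6: √((2.6768·111.32)² + (2.2315·87.8)²) = √(88792.900443 + 38386.879920) = 356.6227 km
Closest pair: 2–6 at 41.6533 km.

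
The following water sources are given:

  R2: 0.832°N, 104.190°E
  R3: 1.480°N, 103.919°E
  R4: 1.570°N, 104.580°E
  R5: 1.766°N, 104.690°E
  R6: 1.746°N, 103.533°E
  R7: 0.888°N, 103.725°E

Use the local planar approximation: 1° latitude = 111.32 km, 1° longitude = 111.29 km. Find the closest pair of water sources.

Pairwise distances:
R2–R3: 78.186 km
R2–R4: 92.915 km
R2–R5: 117.927 km
R2–R6: 125.294 km
R2–R7: 52.124 km
R3–R4: 74.242 km
R3–R5: 91.521 km
R3–R6: 52.175 km
R3–R7: 69.348 km
R4–R5: 25.018 km
R4–R6: 118.156 km
R4–R7: 121.729 km
R5–R6: 128.782 km
R5–R7: 145.212 km
R6–R7: 97.874 km
Closest pair: R4–R5 at 25.018 km.

R4 and R5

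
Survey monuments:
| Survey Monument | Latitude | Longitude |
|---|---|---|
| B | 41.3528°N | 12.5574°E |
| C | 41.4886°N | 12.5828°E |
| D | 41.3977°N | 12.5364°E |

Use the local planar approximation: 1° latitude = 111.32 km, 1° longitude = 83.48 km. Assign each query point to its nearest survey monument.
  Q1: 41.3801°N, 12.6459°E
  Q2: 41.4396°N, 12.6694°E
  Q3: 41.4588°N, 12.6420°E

Q1→B; Q2→C; Q3→C

Q1 at 41.3801°N, 12.6459°E:
  B: 7.9886 km
  C: 13.1769 km
  D: 9.3487 km
  → nearest: B (7.9886 km)
Q2 at 41.4396°N, 12.6694°E:
  B: 13.4456 km
  C: 9.0563 km
  D: 12.0428 km
  → nearest: C (9.0563 km)
Q3 at 41.4588°N, 12.6420°E:
  B: 13.7519 km
  C: 5.9522 km
  D: 11.1344 km
  → nearest: C (5.9522 km)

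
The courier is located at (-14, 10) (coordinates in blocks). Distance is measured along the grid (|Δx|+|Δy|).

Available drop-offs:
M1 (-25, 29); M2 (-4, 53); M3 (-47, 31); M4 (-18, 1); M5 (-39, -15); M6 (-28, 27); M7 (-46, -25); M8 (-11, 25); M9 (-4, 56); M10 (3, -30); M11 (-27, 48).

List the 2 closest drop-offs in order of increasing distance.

M4, M8

Distances from (-14, 10):
M1: |-11| + |19| = 11 + 19 = 30 blocks
M2: |10| + |43| = 10 + 43 = 53 blocks
M3: |-33| + |21| = 33 + 21 = 54 blocks
M4: |-4| + |-9| = 4 + 9 = 13 blocks
M5: |-25| + |-25| = 25 + 25 = 50 blocks
M6: |-14| + |17| = 14 + 17 = 31 blocks
M7: |-32| + |-35| = 32 + 35 = 67 blocks
M8: |3| + |15| = 3 + 15 = 18 blocks
M9: |10| + |46| = 10 + 46 = 56 blocks
M10: |17| + |-40| = 17 + 40 = 57 blocks
M11: |-13| + |38| = 13 + 38 = 51 blocks
Sorted: M4 (13 blocks) < M8 (18 blocks) < M1 (30 blocks) < M6 (31 blocks) < …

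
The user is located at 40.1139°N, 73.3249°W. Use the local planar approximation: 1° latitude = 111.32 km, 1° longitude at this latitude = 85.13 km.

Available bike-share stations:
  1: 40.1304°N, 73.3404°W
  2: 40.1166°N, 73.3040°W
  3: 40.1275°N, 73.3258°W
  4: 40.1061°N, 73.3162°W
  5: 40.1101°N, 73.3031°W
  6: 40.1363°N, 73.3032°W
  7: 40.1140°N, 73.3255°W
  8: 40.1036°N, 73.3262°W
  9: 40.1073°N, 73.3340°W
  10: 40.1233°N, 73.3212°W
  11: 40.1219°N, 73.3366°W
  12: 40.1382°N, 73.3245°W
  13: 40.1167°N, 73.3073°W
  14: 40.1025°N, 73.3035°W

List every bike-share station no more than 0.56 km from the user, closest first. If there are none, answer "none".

7

Distances from 40.1139°N, 73.3249°W:
1: √((0.0165·111.32)² + (-0.0155·85.13)²) = √(3.373761 + 1.741120) = 2.2616 km
2: √((0.0027·111.32)² + (0.0209·85.13)²) = √(0.090339 + 3.165613) = 1.8044 km
3: √((0.0136·111.32)² + (-0.0009·85.13)²) = √(2.292051 + 0.005870) = 1.5159 km
4: √((-0.0078·111.32)² + (0.0087·85.13)²) = √(0.753938 + 0.548534) = 1.1413 km
5: √((-0.0038·111.32)² + (0.0218·85.13)²) = √(0.178943 + 3.444120) = 1.9034 km
6: √((0.0224·111.32)² + (0.0217·85.13)²) = √(6.217881 + 3.412595) = 3.1033 km
7: √((0.0001·111.32)² + (-0.0006·85.13)²) = √(0.000124 + 0.002609) = 0.0523 km
8: √((-0.0103·111.32)² + (-0.0013·85.13)²) = √(1.314682 + 0.012248) = 1.1519 km
9: √((-0.0066·111.32)² + (-0.0091·85.13)²) = √(0.539802 + 0.600134) = 1.0677 km
10: √((0.0094·111.32)² + (0.0037·85.13)²) = √(1.094970 + 0.099213) = 1.0928 km
11: √((0.0080·111.32)² + (-0.0117·85.13)²) = √(0.793097 + 0.992058) = 1.3361 km
12: √((0.0243·111.32)² + (0.0004·85.13)²) = √(7.317436 + 0.001160) = 2.7053 km
13: √((0.0028·111.32)² + (0.0176·85.13)²) = √(0.097154 + 2.244867) = 1.5304 km
14: √((-0.0114·111.32)² + (0.0214·85.13)²) = √(1.610483 + 3.318890) = 2.2202 km
Threshold 0.56 km: 7 (0.0523 km) is within range.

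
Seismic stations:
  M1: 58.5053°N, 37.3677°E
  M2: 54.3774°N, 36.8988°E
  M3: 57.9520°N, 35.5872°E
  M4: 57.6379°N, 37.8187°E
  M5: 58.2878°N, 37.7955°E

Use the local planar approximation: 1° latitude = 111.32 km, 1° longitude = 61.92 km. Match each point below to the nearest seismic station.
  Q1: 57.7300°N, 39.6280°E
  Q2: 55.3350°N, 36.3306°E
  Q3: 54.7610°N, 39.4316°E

Q1 at 57.7300°N, 39.6280°E:
  M1: √((0.7753·111.32)² + (-2.2603·61.92)²) = √(7448.793991 + 19588.179063) = 164.4292 km
  M2: √((-3.3526·111.32)² + (-2.7292·61.92)²) = √(139286.772975 + 28558.317695) = 409.6890 km
  M3: √((0.2220·111.32)² + (-4.0408·61.92)²) = √(610.734346 + 62603.210575) = 251.4238 km
  M4: √((-0.0921·111.32)² + (-1.8093·61.92)²) = √(105.115233 + 12551.136759) = 112.5000 km
  M5: √((0.5578·111.32)² + (-1.8325·61.92)²) = √(3855.701596 + 12875.077799) = 129.3475 km
  → nearest: M4 (112.5000 km)
Q2 at 55.3350°N, 36.3306°E:
  M1: √((3.1703·111.32)² + (1.0371·61.92)²) = √(124550.970733 + 4123.852886) = 358.7127 km
  M2: √((-0.9576·111.32)² + (0.5682·61.92)²) = √(11363.566822 + 1237.839549) = 112.2560 km
  M3: √((2.6170·111.32)² + (-0.7434·61.92)²) = √(84869.929341 + 2118.883157) = 294.9387 km
  M4: √((2.3029·111.32)² + (1.4881·61.92)²) = √(65719.848694 + 8490.360460) = 272.4155 km
  M5: √((2.9528·111.32)² + (1.4649·61.92)²) = √(108047.434583 + 8227.688735) = 340.9914 km
  → nearest: M2 (112.2560 km)
Q3 at 54.7610°N, 39.4316°E:
  M1: √((3.7443·111.32)² + (-2.0639·61.92)²) = √(173735.141033 + 16331.993464) = 435.9669 km
  M2: √((-0.3836·111.32)² + (-2.5328·61.92)²) = √(1823.490866 + 24595.955033) = 162.5406 km
  M3: √((3.1910·111.32)² + (-3.8444·61.92)²) = √(126182.754537 + 56665.540095) = 427.6076 km
  M4: √((2.8769·111.32)² + (-1.6129·61.92)²) = √(102564.230916 + 9974.170301) = 335.4674 km
  M5: √((3.5268·111.32)² + (-1.6361·61.92)²) = √(154137.410847 + 10263.171465) = 405.4634 km
  → nearest: M2 (162.5406 km)

Q1→M4; Q2→M2; Q3→M2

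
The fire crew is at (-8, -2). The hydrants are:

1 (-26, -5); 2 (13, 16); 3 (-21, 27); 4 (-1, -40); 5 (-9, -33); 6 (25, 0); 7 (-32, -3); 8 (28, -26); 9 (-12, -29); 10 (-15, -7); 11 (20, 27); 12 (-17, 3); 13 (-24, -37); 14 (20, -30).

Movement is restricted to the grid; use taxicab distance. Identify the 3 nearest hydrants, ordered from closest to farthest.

Distances from (-8, -2):
1: 21
2: 39
3: 42
4: 45
5: 32
6: 35
7: 25
8: 60
9: 31
10: 12
11: 57
12: 14
13: 51
14: 56
Sorted: 10 (12) < 12 (14) < 1 (21) < 7 (25) < 9 (31) < …

10, 12, 1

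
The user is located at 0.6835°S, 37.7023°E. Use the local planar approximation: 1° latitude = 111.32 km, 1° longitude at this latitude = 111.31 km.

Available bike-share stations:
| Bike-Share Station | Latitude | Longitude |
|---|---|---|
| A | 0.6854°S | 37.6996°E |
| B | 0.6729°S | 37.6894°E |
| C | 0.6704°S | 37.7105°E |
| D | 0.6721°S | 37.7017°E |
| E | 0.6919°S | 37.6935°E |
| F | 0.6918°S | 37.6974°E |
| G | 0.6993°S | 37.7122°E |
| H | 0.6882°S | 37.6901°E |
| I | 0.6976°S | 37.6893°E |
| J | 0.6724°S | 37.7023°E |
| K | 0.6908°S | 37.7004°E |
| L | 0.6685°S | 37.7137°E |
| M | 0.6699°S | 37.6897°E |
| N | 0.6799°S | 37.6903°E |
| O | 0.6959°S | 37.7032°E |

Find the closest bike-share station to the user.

A

Distances from 0.6835°S, 37.7023°E:
A: √((-0.0019·111.32)² + (-0.0027·111.31)²) = √(0.044736 + 0.090322) = 0.3675 km
B: √((0.0106·111.32)² + (-0.0129·111.31)²) = √(1.392381 + 2.061806) = 1.8585 km
C: √((0.0131·111.32)² + (0.0082·111.31)²) = √(2.126616 + 0.833098) = 1.7204 km
D: √((0.0114·111.32)² + (-0.0006·111.31)²) = √(1.610483 + 0.004460) = 1.2708 km
E: √((-0.0084·111.32)² + (-0.0088·111.31)²) = √(0.874390 + 0.959475) = 1.3542 km
F: √((-0.0083·111.32)² + (-0.0049·111.31)²) = √(0.853695 + 0.297482) = 1.0729 km
G: √((-0.0158·111.32)² + (0.0099·111.31)²) = √(3.093574 + 1.214336) = 2.0756 km
H: √((-0.0047·111.32)² + (-0.0122·111.31)²) = √(0.273742 + 1.844115) = 1.4553 km
I: √((-0.0141·111.32)² + (-0.0130·111.31)²) = √(2.463682 + 2.093896) = 2.1348 km
J: √((0.0111·111.32)² + (0.0000·111.31)²) = √(1.526836 + 0.000000) = 1.2357 km
K: √((-0.0073·111.32)² + (-0.0019·111.31)²) = √(0.660377 + 0.044728) = 0.8397 km
L: √((0.0150·111.32)² + (0.0114·111.31)²) = √(2.788232 + 1.610193) = 2.0972 km
M: √((0.0136·111.32)² + (-0.0126·111.31)²) = √(2.292051 + 1.967023) = 2.0638 km
N: √((0.0036·111.32)² + (-0.0120·111.31)²) = √(0.160602 + 1.784148) = 1.3945 km
O: √((-0.0124·111.32)² + (0.0009·111.31)²) = √(1.905416 + 0.010036) = 1.3840 km
Minimum: A at 0.3675 km.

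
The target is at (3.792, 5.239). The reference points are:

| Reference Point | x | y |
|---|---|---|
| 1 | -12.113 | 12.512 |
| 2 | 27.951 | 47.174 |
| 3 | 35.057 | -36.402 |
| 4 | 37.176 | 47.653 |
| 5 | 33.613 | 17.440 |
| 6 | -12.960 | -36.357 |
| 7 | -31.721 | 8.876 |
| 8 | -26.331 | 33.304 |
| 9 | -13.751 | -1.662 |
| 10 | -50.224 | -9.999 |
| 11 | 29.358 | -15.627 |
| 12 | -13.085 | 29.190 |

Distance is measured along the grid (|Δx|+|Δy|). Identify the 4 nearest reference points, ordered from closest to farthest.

Distances from (3.792, 5.239):
1: |-15.905| + |7.273| = 15.905 + 7.273 = 23.178
2: |24.159| + |41.935| = 24.159 + 41.935 = 66.094
3: |31.265| + |-41.641| = 31.265 + 41.641 = 72.906
4: |33.384| + |42.414| = 33.384 + 42.414 = 75.798
5: |29.821| + |12.201| = 29.821 + 12.201 = 42.022
6: |-16.752| + |-41.596| = 16.752 + 41.596 = 58.348
7: |-35.513| + |3.637| = 35.513 + 3.637 = 39.150
8: |-30.123| + |28.065| = 30.123 + 28.065 = 58.188
9: |-17.543| + |-6.901| = 17.543 + 6.901 = 24.444
10: |-54.016| + |-15.238| = 54.016 + 15.238 = 69.254
11: |25.566| + |-20.866| = 25.566 + 20.866 = 46.432
12: |-16.877| + |23.951| = 16.877 + 23.951 = 40.828
Sorted: 1 (23.178) < 9 (24.444) < 7 (39.150) < 12 (40.828) < 5 (42.022) < 11 (46.432) < …

1, 9, 7, 12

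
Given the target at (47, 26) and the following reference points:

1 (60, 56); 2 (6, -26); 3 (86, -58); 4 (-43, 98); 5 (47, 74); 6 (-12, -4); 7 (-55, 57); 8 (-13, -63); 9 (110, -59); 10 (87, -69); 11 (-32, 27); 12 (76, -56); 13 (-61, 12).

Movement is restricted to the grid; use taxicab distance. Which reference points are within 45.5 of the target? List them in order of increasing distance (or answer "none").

Distances from (47, 26):
1: |13| + |30| = 13 + 30 = 43
2: |-41| + |-52| = 41 + 52 = 93
3: |39| + |-84| = 39 + 84 = 123
4: |-90| + |72| = 90 + 72 = 162
5: |0| + |48| = 0 + 48 = 48
6: |-59| + |-30| = 59 + 30 = 89
7: |-102| + |31| = 102 + 31 = 133
8: |-60| + |-89| = 60 + 89 = 149
9: |63| + |-85| = 63 + 85 = 148
10: |40| + |-95| = 40 + 95 = 135
11: |-79| + |1| = 79 + 1 = 80
12: |29| + |-82| = 29 + 82 = 111
13: |-108| + |-14| = 108 + 14 = 122
Threshold 45.5: 1 (43) is within range.

1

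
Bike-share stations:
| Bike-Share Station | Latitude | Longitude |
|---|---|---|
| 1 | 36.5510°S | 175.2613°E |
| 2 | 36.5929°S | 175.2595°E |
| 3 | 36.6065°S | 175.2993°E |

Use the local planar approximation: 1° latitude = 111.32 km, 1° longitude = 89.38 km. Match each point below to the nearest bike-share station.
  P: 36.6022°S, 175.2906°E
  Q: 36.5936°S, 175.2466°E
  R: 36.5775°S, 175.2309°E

P→3; Q→2; R→2

P at 36.6022°S, 175.2906°E:
  1: √((0.0512·111.32)² + (-0.0293·89.38)²) = √(32.485258 + 6.858292) = 6.2724 km
  2: √((0.0093·111.32)² + (-0.0311·89.38)²) = √(1.071796 + 7.726832) = 2.9662 km
  3: √((-0.0043·111.32)² + (0.0087·89.38)²) = √(0.229131 + 0.604671) = 0.9131 km
  → nearest: 3 (0.9131 km)
Q at 36.5936°S, 175.2466°E:
  1: √((0.0426·111.32)² + (0.0147·89.38)²) = √(22.488764 + 1.726296) = 4.9209 km
  2: √((0.0007·111.32)² + (0.0129·89.38)²) = √(0.006072 + 1.329414) = 1.1556 km
  3: √((-0.0129·111.32)² + (0.0527·89.38)²) = √(2.062176 + 22.187171) = 4.9244 km
  → nearest: 2 (1.1556 km)
R at 36.5775°S, 175.2309°E:
  1: √((0.0265·111.32)² + (0.0304·89.38)²) = √(8.702382 + 7.382915) = 4.0106 km
  2: √((-0.0154·111.32)² + (0.0286·89.38)²) = √(2.938920 + 6.534506) = 3.0779 km
  3: √((-0.0290·111.32)² + (0.0684·89.38)²) = √(10.421792 + 37.376007) = 6.9136 km
  → nearest: 2 (3.0779 km)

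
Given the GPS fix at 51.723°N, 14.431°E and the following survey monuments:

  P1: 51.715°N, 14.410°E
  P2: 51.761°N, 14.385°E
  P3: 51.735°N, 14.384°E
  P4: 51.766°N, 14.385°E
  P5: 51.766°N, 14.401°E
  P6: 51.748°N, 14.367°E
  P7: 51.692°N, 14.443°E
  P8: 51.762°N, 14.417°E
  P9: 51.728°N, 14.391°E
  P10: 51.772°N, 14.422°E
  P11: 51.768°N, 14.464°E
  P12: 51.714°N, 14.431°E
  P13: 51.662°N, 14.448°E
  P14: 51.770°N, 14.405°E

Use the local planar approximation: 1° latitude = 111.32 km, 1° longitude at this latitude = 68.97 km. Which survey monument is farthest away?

Distances from 51.723°N, 14.431°E:
P1: √((-0.008·111.32)² + (-0.021·68.97)²) = √(0.79310 + 2.09778) = 1.700 km
P2: √((0.038·111.32)² + (-0.046·68.97)²) = √(17.89425 + 10.06552) = 5.288 km
P3: √((0.012·111.32)² + (-0.047·68.97)²) = √(1.78447 + 10.50791) = 3.506 km
P4: √((0.043·111.32)² + (-0.046·68.97)²) = √(22.91307 + 10.06552) = 5.743 km
P5: √((0.043·111.32)² + (-0.030·68.97)²) = √(22.91307 + 4.28117) = 5.215 km
P6: √((0.025·111.32)² + (-0.064·68.97)²) = √(7.74509 + 19.48410) = 5.218 km
P7: √((-0.031·111.32)² + (0.012·68.97)²) = √(11.90885 + 0.68499) = 3.549 km
P8: √((0.039·111.32)² + (-0.014·68.97)²) = √(18.84845 + 0.93234) = 4.448 km
P9: √((0.005·111.32)² + (-0.040·68.97)²) = √(0.30980 + 7.61098) = 2.814 km
P10: √((0.049·111.32)² + (-0.009·68.97)²) = √(29.75353 + 0.38531) = 5.490 km
P11: √((0.045·111.32)² + (0.033·68.97)²) = √(25.09409 + 5.18022) = 5.502 km
P12: √((-0.009·111.32)² + (0.000·68.97)²) = √(1.00376 + 0.00000) = 1.002 km
P13: √((-0.061·111.32)² + (0.017·68.97)²) = √(46.11116 + 1.37473) = 6.891 km
P14: √((0.047·111.32)² + (-0.026·68.97)²) = √(27.37424 + 3.21564) = 5.531 km
Maximum: P13 at 6.891 km.

P13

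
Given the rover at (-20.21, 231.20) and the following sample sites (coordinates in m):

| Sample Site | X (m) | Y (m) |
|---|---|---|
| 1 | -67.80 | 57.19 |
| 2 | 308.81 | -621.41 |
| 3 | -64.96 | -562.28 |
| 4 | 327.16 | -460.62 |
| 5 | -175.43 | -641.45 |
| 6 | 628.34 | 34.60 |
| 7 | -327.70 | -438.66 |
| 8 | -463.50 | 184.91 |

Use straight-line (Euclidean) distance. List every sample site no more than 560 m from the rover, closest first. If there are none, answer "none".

Distances from (-20.21, 231.20):
1: 180.40 m
2: 913.89 m
3: 794.74 m
4: 774.13 m
5: 886.35 m
6: 677.69 m
7: 737.06 m
8: 445.70 m
Threshold 560 m: 1 (180.40 m), 8 (445.70 m) are within range.

1, 8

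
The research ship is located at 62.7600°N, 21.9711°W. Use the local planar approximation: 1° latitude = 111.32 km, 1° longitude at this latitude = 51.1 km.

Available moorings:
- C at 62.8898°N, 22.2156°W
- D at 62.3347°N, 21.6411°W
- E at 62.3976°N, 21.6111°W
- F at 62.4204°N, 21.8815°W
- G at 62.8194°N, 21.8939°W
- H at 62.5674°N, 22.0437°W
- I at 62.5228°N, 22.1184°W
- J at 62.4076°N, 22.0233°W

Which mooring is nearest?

G

Distances from 62.7600°N, 21.9711°W:
C: √((0.1298·111.32)² + (-0.2445·51.1)²) = √(208.783311 + 156.098787) = 19.1019 km
D: √((-0.4253·111.32)² + (0.3300·51.1)²) = √(2241.491833 + 284.360769) = 50.2579 km
E: √((-0.3624·111.32)² + (0.3600·51.1)²) = √(1627.506656 + 338.412816) = 44.3387 km
F: √((-0.3396·111.32)² + (0.0896·51.1)²) = √(1429.162981 + 20.963212) = 38.0805 km
G: √((0.0594·111.32)² + (0.0772·51.1)²) = √(43.723940 + 15.562394) = 7.6998 km
H: √((-0.1926·111.32)² + (-0.0726·51.1)²) = √(459.683548 + 13.763061) = 21.7588 km
I: √((-0.2372·111.32)² + (-0.1473·51.1)²) = √(697.229517 + 56.656181) = 27.4570 km
J: √((-0.3524·111.32)² + (-0.0522·51.1)²) = √(1538.927622 + 7.115129) = 39.3198 km
Minimum: G at 7.6998 km.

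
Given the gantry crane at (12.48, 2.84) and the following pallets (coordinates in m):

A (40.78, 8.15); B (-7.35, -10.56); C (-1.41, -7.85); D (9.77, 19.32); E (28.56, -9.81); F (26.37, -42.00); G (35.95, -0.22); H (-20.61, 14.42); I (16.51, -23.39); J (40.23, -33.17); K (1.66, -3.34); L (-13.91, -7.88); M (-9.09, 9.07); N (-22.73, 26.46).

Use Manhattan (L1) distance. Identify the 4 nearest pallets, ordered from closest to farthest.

K, D, C, G

Distances from (12.48, 2.84):
A: |28.30| + |5.31| = 28.30 + 5.31 = 33.61 m
B: |-19.83| + |-13.40| = 19.83 + 13.40 = 33.23 m
C: |-13.89| + |-10.69| = 13.89 + 10.69 = 24.58 m
D: |-2.71| + |16.48| = 2.71 + 16.48 = 19.19 m
E: |16.08| + |-12.65| = 16.08 + 12.65 = 28.73 m
F: |13.89| + |-44.84| = 13.89 + 44.84 = 58.73 m
G: |23.47| + |-3.06| = 23.47 + 3.06 = 26.53 m
H: |-33.09| + |11.58| = 33.09 + 11.58 = 44.67 m
I: |4.03| + |-26.23| = 4.03 + 26.23 = 30.26 m
J: |27.75| + |-36.01| = 27.75 + 36.01 = 63.76 m
K: |-10.82| + |-6.18| = 10.82 + 6.18 = 17.00 m
L: |-26.39| + |-10.72| = 26.39 + 10.72 = 37.11 m
M: |-21.57| + |6.23| = 21.57 + 6.23 = 27.80 m
N: |-35.21| + |23.62| = 35.21 + 23.62 = 58.83 m
Sorted: K (17.00 m) < D (19.19 m) < C (24.58 m) < G (26.53 m) < M (27.80 m) < E (28.73 m) < …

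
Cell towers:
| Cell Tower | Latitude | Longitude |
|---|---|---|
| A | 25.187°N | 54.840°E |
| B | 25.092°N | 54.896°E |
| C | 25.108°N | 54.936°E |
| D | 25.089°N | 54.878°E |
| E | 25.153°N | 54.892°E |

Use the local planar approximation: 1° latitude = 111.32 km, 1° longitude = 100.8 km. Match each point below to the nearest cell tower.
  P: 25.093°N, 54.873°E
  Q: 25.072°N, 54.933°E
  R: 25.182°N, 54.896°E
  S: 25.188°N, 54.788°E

P at 25.093°N, 54.873°E:
  A: √((0.094·111.32)² + (-0.033·100.8)²) = √(109.49697 + 11.06494) = 10.980 km
  B: √((-0.001·111.32)² + (0.023·100.8)²) = √(0.01239 + 5.37498) = 2.321 km
  C: √((0.015·111.32)² + (0.063·100.8)²) = √(2.78823 + 40.32758) = 6.566 km
  D: √((-0.004·111.32)² + (0.005·100.8)²) = √(0.19827 + 0.25402) = 0.673 km
  E: √((0.060·111.32)² + (0.019·100.8)²) = √(44.61171 + 3.66799) = 6.948 km
  → nearest: D (0.673 km)
Q at 25.072°N, 54.933°E:
  A: √((0.115·111.32)² + (-0.093·100.8)²) = √(163.88608 + 87.87938) = 15.867 km
  B: √((0.020·111.32)² + (-0.037·100.8)²) = √(4.95686 + 13.90992) = 4.344 km
  C: √((0.036·111.32)² + (0.003·100.8)²) = √(16.06022 + 0.09145) = 4.019 km
  D: √((0.017·111.32)² + (-0.055·100.8)²) = √(3.58133 + 30.73594) = 5.858 km
  E: √((0.081·111.32)² + (-0.041·100.8)²) = √(81.30485 + 17.08004) = 9.919 km
  → nearest: C (4.019 km)
R at 25.182°N, 54.896°E:
  A: √((0.005·111.32)² + (-0.056·100.8)²) = √(0.30980 + 31.86377) = 5.672 km
  B: √((-0.090·111.32)² + (0.000·100.8)²) = √(100.37635 + 0.00000) = 10.019 km
  C: √((-0.074·111.32)² + (0.040·100.8)²) = √(67.85937 + 16.25702) = 9.171 km
  D: √((-0.093·111.32)² + (-0.018·100.8)²) = √(107.17964 + 3.29205) = 10.511 km
  E: √((-0.029·111.32)² + (-0.004·100.8)²) = √(10.42179 + 0.16257) = 3.253 km
  → nearest: E (3.253 km)
S at 25.188°N, 54.788°E:
  A: √((-0.001·111.32)² + (0.052·100.8)²) = √(0.01239 + 27.47437) = 5.243 km
  B: √((-0.096·111.32)² + (0.108·100.8)²) = √(114.20598 + 118.51370) = 15.255 km
  C: √((-0.080·111.32)² + (0.148·100.8)²) = √(79.30971 + 222.55866) = 17.374 km
  D: √((-0.099·111.32)² + (0.090·100.8)²) = √(121.45539 + 82.30118) = 14.274 km
  E: √((-0.035·111.32)² + (0.104·100.8)²) = √(15.18037 + 109.89748) = 11.184 km
  → nearest: A (5.243 km)

P→D; Q→C; R→E; S→A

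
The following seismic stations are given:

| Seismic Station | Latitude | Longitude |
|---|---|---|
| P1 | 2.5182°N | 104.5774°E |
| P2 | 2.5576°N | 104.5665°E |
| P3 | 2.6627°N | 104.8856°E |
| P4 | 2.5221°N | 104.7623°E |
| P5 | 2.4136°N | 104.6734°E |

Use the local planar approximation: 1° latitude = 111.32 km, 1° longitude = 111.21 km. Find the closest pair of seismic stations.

Pairwise distances:
P1–P2: √((0.0394·111.32)² + (-0.0109·111.21)²) = √(19.237066 + 1.469402) = 4.5504 km
P1–P3: √((0.1445·111.32)² + (0.3082·111.21)²) = √(258.751031 + 1174.770278) = 37.8619 km
P1–P4: √((0.0039·111.32)² + (0.1849·111.21)²) = √(0.188484 + 422.825824) = 20.5673 km
P1–P5: √((-0.1046·111.32)² + (0.0960·111.21)²) = √(135.584413 + 113.980392) = 15.7976 km
P2–P3: √((0.1051·111.32)² + (0.3191·111.21)²) = √(136.883729 + 1259.335047) = 37.3660 km
P2–P4: √((-0.0355·111.32)² + (0.1958·111.21)²) = √(15.617197 + 474.147054) = 22.1306 km
P2–P5: √((-0.1440·111.32)² + (0.1069·111.21)²) = √(256.963465 + 141.332842) = 19.9574 km
P3–P4: √((-0.1406·111.32)² + (-0.1233·111.21)²) = √(244.972332 + 188.024237) = 20.8086 km
P3–P5: √((-0.2491·111.32)² + (-0.2122·111.21)²) = √(768.942474 + 556.901568) = 36.4121 km
P4–P5: √((-0.1085·111.32)² + (-0.0889·111.21)²) = √(145.883398 + 97.744247) = 15.6086 km
Closest pair: P1–P2 at 4.5504 km.

P1 and P2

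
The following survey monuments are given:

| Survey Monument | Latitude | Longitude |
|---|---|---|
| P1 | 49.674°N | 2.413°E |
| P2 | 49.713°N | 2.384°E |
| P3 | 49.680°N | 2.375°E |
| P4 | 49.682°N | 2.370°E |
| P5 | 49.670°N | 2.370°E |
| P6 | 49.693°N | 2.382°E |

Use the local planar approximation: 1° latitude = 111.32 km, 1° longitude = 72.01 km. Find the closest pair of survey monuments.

P3 and P4

Pairwise distances:
P1–P2: √((0.039·111.32)² + (-0.029·72.01)²) = √(18.84845 + 4.36096) = 4.818 km
P1–P3: √((0.006·111.32)² + (-0.038·72.01)²) = √(0.44612 + 7.48778) = 2.817 km
P1–P4: √((0.008·111.32)² + (-0.043·72.01)²) = √(0.79310 + 9.58788) = 3.222 km
P1–P5: √((-0.004·111.32)² + (-0.043·72.01)²) = √(0.19827 + 9.58788) = 3.128 km
P1–P6: √((0.019·111.32)² + (-0.031·72.01)²) = √(4.47356 + 4.98321) = 3.075 km
P2–P3: √((-0.033·111.32)² + (-0.009·72.01)²) = √(13.49504 + 0.42002) = 3.730 km
P2–P4: √((-0.031·111.32)² + (-0.014·72.01)²) = √(11.90885 + 1.01635) = 3.595 km
P2–P5: √((-0.043·111.32)² + (-0.014·72.01)²) = √(22.91307 + 1.01635) = 4.892 km
P2–P6: √((-0.020·111.32)² + (-0.002·72.01)²) = √(4.95686 + 0.02074) = 2.231 km
P3–P4: √((0.002·111.32)² + (-0.005·72.01)²) = √(0.04957 + 0.12964) = 0.423 km
P3–P5: √((-0.010·111.32)² + (-0.005·72.01)²) = √(1.23921 + 0.12964) = 1.170 km
P3–P6: √((0.013·111.32)² + (0.007·72.01)²) = √(2.09427 + 0.25409) = 1.532 km
P4–P5: √((-0.012·111.32)² + (0.000·72.01)²) = √(1.78447 + 0.00000) = 1.336 km
P4–P6: √((0.011·111.32)² + (0.012·72.01)²) = √(1.49945 + 0.74670) = 1.499 km
P5–P6: √((0.023·111.32)² + (0.012·72.01)²) = √(6.55544 + 0.74670) = 2.702 km
Closest pair: P3–P4 at 0.423 km.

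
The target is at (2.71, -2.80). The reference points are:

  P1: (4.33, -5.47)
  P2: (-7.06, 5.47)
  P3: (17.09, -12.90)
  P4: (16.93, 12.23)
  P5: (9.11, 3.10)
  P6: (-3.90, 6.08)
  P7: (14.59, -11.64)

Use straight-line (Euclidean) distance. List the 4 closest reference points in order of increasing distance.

P1, P5, P6, P2

Distances from (2.71, -2.80):
P1: √((1.62)² + (-2.67)²) = √(2.6244 + 7.1289) = 3.12
P2: √((-9.77)² + (8.27)²) = √(95.4529 + 68.3929) = 12.80
P3: √((14.38)² + (-10.10)²) = √(206.7844 + 102.0100) = 17.57
P4: √((14.22)² + (15.03)²) = √(202.2084 + 225.9009) = 20.69
P5: √((6.40)² + (5.90)²) = √(40.9600 + 34.8100) = 8.70
P6: √((-6.61)² + (8.88)²) = √(43.6921 + 78.8544) = 11.07
P7: √((11.88)² + (-8.84)²) = √(141.1344 + 78.1456) = 14.81
Sorted: P1 (3.12) < P5 (8.70) < P6 (11.07) < P2 (12.80) < P7 (14.81) < P3 (17.57) < …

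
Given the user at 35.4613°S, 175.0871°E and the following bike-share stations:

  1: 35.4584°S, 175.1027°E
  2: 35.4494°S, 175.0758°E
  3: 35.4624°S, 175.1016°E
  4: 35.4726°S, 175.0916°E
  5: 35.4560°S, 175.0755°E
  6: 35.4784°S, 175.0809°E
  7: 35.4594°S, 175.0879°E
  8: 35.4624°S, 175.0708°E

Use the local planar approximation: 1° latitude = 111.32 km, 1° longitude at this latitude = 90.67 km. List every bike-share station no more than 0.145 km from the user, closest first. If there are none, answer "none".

Distances from 35.4613°S, 175.0871°E:
1: √((0.0029·111.32)² + (0.0156·90.67)²) = √(0.104218 + 2.000674) = 1.4508 km
2: √((0.0119·111.32)² + (-0.0113·90.67)²) = √(1.754851 + 1.049746) = 1.6747 km
3: √((-0.0011·111.32)² + (0.0145·90.67)²) = √(0.014994 + 1.728476) = 1.3204 km
4: √((-0.0113·111.32)² + (0.0045·90.67)²) = √(1.582353 + 0.166476) = 1.3224 km
5: √((0.0053·111.32)² + (-0.0116·90.67)²) = √(0.348095 + 1.106224) = 1.2060 km
6: √((-0.0171·111.32)² + (-0.0062·90.67)²) = √(3.623586 + 0.316017) = 1.9848 km
7: √((0.0019·111.32)² + (0.0008·90.67)²) = √(0.044736 + 0.005261) = 0.2236 km
8: √((-0.0011·111.32)² + (-0.0163·90.67)²) = √(0.014994 + 2.184250) = 1.4830 km
Threshold 0.145 km: none within range.

none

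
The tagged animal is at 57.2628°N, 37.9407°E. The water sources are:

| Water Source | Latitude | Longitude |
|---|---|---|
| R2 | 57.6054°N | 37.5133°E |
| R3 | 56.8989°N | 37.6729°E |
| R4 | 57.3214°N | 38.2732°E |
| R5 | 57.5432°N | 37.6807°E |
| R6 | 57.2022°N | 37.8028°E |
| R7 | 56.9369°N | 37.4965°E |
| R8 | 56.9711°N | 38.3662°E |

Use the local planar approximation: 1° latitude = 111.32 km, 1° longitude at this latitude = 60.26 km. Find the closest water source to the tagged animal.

R6

Distances from 57.2628°N, 37.9407°E:
R2: 46.0201 km
R3: 43.6054 km
R4: 21.0716 km
R5: 34.9256 km
R6: 10.7034 km
R7: 45.0852 km
R8: 41.3748 km
Minimum: R6 at 10.7034 km.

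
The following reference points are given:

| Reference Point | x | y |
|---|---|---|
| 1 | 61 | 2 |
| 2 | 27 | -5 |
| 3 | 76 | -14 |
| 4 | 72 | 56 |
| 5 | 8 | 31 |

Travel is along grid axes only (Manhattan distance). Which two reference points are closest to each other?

Pairwise distances:
1–2: 41
1–3: 31
1–4: 65
1–5: 82
2–3: 58
2–4: 106
2–5: 55
3–4: 74
3–5: 113
4–5: 89
Closest pair: 1–3 at 31.

1 and 3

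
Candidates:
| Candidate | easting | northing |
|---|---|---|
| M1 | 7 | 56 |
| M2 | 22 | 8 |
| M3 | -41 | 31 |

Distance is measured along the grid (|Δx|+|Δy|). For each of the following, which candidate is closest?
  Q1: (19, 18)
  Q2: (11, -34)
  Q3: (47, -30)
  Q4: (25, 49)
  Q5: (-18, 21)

Q1→M2; Q2→M2; Q3→M2; Q4→M1; Q5→M3

Q1 at (19, 18):
  M1: 50
  M2: 13
  M3: 73
  → nearest: M2 (13)
Q2 at (11, -34):
  M1: 94
  M2: 53
  M3: 117
  → nearest: M2 (53)
Q3 at (47, -30):
  M1: 126
  M2: 63
  M3: 149
  → nearest: M2 (63)
Q4 at (25, 49):
  M1: 25
  M2: 44
  M3: 84
  → nearest: M1 (25)
Q5 at (-18, 21):
  M1: 60
  M2: 53
  M3: 33
  → nearest: M3 (33)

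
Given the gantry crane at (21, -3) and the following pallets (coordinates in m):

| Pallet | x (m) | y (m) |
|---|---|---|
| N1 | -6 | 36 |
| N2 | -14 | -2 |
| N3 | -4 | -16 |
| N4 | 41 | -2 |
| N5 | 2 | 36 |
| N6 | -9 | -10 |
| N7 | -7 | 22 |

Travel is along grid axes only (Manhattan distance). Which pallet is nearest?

Distances from (21, -3):
N1: |-27| + |39| = 27 + 39 = 66 m
N2: |-35| + |1| = 35 + 1 = 36 m
N3: |-25| + |-13| = 25 + 13 = 38 m
N4: |20| + |1| = 20 + 1 = 21 m
N5: |-19| + |39| = 19 + 39 = 58 m
N6: |-30| + |-7| = 30 + 7 = 37 m
N7: |-28| + |25| = 28 + 25 = 53 m
Minimum: N4 at 21 m.

N4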